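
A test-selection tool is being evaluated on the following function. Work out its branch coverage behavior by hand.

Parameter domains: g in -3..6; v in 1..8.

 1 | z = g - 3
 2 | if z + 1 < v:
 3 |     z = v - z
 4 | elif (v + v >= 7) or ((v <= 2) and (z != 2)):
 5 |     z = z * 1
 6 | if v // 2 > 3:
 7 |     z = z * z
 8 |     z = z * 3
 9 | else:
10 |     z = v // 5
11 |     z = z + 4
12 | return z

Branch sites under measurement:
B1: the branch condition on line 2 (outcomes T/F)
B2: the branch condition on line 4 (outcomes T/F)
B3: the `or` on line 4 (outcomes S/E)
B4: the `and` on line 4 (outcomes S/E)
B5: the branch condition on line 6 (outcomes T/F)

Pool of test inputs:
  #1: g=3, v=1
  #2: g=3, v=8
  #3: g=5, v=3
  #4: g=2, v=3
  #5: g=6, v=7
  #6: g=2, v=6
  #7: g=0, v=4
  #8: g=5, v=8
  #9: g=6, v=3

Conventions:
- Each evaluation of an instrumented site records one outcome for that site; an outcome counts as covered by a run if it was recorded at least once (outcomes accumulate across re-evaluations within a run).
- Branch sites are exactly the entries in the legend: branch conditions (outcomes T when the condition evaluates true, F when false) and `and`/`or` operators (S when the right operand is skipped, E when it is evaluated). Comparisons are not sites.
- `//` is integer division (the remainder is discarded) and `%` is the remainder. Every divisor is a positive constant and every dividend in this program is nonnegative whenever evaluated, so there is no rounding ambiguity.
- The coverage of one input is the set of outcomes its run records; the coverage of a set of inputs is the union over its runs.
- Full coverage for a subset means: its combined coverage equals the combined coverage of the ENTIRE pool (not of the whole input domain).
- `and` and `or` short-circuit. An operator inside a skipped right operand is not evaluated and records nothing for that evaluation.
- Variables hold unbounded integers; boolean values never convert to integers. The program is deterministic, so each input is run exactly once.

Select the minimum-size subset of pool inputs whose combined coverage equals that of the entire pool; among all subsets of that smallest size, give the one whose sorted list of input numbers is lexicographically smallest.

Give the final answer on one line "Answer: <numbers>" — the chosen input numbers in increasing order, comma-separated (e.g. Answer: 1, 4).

#1 (g=3, v=1) -> B1->F, B3->E, B4->E, B2->T, B5->F; covered: B1=F, B2=T, B3=E, B4=E, B5=F
#2 (g=3, v=8) -> B1->T, B5->T; covered: B1=T, B5=T
#3 (g=5, v=3) -> B1->F, B3->E, B4->S, B2->F, B5->F; covered: B1=F, B2=F, B3=E, B4=S, B5=F
#4 (g=2, v=3) -> B1->T, B5->F; covered: B1=T, B5=F
#5 (g=6, v=7) -> B1->T, B5->F; covered: B1=T, B5=F
#6 (g=2, v=6) -> B1->T, B5->F; covered: B1=T, B5=F
#7 (g=0, v=4) -> B1->T, B5->F; covered: B1=T, B5=F
#8 (g=5, v=8) -> B1->T, B5->T; covered: B1=T, B5=T
#9 (g=6, v=3) -> B1->F, B3->E, B4->S, B2->F, B5->F; covered: B1=F, B2=F, B3=E, B4=S, B5=F
pool-wide coverage (9 outcomes): B1=T, B1=F, B2=T, B2=F, B3=E, B4=S, B4=E, B5=T, B5=F
size 1 is not enough: best union over all size-1 subsets is 5/9
size 2 is not enough: best union over all size-2 subsets is 7/9
the canonical winner is {1, 2, 3}: size 3, full 9-outcome coverage, earliest index list among size-3 covers

Answer: 1, 2, 3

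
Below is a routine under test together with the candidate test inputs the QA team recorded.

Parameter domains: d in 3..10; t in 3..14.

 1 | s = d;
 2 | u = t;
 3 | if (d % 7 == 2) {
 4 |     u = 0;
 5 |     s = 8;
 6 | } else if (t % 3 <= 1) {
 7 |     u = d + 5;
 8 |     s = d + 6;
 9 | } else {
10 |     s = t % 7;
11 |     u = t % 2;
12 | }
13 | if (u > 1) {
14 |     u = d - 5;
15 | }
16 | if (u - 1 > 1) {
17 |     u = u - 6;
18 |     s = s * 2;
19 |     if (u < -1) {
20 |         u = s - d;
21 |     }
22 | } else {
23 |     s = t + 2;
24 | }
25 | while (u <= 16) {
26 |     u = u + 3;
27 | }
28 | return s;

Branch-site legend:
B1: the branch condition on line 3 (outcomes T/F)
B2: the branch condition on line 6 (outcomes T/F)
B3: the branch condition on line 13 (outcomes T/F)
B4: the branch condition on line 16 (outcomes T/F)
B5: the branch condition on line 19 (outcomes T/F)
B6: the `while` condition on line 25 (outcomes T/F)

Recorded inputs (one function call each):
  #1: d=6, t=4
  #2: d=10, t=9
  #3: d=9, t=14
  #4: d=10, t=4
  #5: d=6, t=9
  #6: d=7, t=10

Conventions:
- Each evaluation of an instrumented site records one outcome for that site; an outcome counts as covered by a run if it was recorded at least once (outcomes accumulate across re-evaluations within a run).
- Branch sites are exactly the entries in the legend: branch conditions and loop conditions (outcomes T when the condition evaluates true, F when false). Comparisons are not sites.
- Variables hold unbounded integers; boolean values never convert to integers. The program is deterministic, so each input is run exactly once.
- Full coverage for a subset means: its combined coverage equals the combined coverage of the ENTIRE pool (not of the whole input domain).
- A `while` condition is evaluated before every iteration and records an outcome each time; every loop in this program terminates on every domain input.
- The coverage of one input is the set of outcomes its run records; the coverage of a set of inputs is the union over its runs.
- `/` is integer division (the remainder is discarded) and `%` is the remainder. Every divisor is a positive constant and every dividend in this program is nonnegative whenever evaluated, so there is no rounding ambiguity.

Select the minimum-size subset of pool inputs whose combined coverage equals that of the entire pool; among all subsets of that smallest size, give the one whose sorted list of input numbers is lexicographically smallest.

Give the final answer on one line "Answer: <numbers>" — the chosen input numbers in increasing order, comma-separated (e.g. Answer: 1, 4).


run #1 (d=6, t=4) runs B1->F, B2->T, B3->T, B4->F, B6->T, B6->T, B6->T, B6->T, B6->T, B6->T, B6->F; records B1=F, B2=T, B3=T, B4=F, B6=T, B6=F
run #2 (d=10, t=9) runs B1->F, B2->T, B3->T, B4->T, B5->F, B6->T, B6->T, B6->T, B6->T, B6->T, B6->T, B6->F; records B1=F, B2=T, B3=T, B4=T, B5=F, B6=T, B6=F
run #3 (d=9, t=14) runs B1->T, B3->F, B4->F, B6->T, B6->T, B6->T, B6->T, B6->T, B6->T, B6->F; records B1=T, B3=F, B4=F, B6=T, B6=F
run #4 (d=10, t=4) runs B1->F, B2->T, B3->T, B4->T, B5->F, B6->T, B6->T, B6->T, B6->T, B6->T, B6->T, B6->F; records B1=F, B2=T, B3=T, B4=T, B5=F, B6=T, B6=F
run #5 (d=6, t=9) runs B1->F, B2->T, B3->T, B4->F, B6->T, B6->T, B6->T, B6->T, B6->T, B6->T, B6->F; records B1=F, B2=T, B3=T, B4=F, B6=T, B6=F
run #6 (d=7, t=10) runs B1->F, B2->T, B3->T, B4->F, B6->T, B6->T, B6->T, B6->T, B6->T, B6->F; records B1=F, B2=T, B3=T, B4=F, B6=T, B6=F
pool-wide coverage (10 outcomes): B1=T, B1=F, B2=T, B3=T, B3=F, B4=T, B4=F, B5=F, B6=T, B6=F
no size-1 subset reaches all 10 outcomes (best union: 7/10)
at size 2, {2, 3} reaches all 10 outcomes; every lexicographically earlier size-2 subset fails
Answer: 2, 3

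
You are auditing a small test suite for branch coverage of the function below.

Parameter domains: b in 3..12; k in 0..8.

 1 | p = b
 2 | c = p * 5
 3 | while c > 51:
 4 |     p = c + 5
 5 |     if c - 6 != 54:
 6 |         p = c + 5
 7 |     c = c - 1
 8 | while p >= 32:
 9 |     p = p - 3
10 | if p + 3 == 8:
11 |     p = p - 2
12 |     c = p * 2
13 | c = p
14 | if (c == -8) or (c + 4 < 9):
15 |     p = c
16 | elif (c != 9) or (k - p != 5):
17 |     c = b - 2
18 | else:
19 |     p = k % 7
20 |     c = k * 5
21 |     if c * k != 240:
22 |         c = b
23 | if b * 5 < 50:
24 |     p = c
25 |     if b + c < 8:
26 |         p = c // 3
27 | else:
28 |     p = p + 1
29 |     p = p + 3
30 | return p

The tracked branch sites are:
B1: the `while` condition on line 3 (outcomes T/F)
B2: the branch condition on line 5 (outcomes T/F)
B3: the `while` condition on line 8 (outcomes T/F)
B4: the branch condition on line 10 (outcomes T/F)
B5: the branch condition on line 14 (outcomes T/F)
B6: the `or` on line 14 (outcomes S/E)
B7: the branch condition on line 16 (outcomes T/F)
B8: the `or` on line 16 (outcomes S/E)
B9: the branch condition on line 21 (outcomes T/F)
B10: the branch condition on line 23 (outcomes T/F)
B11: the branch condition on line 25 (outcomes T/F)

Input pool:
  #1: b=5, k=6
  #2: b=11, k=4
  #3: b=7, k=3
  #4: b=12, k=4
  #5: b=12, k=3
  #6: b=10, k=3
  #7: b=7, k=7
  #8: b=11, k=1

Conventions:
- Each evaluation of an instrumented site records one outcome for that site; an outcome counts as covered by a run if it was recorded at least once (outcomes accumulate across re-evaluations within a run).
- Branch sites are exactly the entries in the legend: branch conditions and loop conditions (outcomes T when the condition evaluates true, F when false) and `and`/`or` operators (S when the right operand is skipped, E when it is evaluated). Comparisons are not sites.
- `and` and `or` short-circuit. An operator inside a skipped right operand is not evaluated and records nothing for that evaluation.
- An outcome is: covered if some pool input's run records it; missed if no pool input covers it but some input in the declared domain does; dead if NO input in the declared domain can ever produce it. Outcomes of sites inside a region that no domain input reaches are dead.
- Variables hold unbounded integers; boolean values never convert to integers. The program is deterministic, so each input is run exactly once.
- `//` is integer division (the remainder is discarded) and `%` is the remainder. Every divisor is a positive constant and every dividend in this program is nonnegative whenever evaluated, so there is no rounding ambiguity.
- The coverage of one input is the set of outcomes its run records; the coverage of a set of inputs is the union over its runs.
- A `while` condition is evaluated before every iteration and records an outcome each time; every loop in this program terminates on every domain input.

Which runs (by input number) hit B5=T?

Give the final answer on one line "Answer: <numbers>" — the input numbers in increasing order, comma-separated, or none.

input #1 (b=5, k=6): produces B5=T
input #2 (b=11, k=4): does not produce B5=T
input #3 (b=7, k=3): does not produce B5=T
input #4 (b=12, k=4): does not produce B5=T
input #5 (b=12, k=3): does not produce B5=T
input #6 (b=10, k=3): does not produce B5=T
input #7 (b=7, k=7): does not produce B5=T
input #8 (b=11, k=1): does not produce B5=T

Answer: 1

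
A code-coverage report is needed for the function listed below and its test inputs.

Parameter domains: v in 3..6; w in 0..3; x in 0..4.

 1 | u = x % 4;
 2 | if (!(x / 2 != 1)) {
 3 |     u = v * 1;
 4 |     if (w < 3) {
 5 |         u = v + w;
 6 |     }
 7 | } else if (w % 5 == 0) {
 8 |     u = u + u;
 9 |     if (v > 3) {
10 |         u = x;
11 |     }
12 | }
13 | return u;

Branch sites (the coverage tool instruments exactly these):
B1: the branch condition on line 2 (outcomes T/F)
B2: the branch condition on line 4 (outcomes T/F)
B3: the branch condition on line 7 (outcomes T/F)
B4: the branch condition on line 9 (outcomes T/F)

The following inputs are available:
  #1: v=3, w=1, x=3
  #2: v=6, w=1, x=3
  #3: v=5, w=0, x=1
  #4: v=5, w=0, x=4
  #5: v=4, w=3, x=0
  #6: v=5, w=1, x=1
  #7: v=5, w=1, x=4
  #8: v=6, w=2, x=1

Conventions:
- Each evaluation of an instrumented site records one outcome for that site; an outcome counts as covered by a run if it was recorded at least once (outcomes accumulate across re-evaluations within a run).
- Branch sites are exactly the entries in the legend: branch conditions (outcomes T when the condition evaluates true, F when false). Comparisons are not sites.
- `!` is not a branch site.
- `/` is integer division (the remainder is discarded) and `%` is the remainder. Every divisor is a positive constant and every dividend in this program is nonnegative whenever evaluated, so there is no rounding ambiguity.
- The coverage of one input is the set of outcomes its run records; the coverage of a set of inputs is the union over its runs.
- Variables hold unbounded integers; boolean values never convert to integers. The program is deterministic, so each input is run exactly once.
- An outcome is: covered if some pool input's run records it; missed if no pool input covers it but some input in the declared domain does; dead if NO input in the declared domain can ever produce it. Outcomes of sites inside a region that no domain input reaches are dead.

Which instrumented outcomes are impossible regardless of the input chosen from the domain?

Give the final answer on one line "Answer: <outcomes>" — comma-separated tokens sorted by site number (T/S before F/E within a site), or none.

sweeping the full domain (80 inputs) for each outcome:
  reachable outcomes have witnesses, e.g. B1=T (e.g. v=3, w=0, x=2), B1=F (e.g. v=3, w=0, x=0), B2=T (e.g. v=3, w=0, x=2), B2=F (e.g. v=3, w=3, x=2)

Answer: none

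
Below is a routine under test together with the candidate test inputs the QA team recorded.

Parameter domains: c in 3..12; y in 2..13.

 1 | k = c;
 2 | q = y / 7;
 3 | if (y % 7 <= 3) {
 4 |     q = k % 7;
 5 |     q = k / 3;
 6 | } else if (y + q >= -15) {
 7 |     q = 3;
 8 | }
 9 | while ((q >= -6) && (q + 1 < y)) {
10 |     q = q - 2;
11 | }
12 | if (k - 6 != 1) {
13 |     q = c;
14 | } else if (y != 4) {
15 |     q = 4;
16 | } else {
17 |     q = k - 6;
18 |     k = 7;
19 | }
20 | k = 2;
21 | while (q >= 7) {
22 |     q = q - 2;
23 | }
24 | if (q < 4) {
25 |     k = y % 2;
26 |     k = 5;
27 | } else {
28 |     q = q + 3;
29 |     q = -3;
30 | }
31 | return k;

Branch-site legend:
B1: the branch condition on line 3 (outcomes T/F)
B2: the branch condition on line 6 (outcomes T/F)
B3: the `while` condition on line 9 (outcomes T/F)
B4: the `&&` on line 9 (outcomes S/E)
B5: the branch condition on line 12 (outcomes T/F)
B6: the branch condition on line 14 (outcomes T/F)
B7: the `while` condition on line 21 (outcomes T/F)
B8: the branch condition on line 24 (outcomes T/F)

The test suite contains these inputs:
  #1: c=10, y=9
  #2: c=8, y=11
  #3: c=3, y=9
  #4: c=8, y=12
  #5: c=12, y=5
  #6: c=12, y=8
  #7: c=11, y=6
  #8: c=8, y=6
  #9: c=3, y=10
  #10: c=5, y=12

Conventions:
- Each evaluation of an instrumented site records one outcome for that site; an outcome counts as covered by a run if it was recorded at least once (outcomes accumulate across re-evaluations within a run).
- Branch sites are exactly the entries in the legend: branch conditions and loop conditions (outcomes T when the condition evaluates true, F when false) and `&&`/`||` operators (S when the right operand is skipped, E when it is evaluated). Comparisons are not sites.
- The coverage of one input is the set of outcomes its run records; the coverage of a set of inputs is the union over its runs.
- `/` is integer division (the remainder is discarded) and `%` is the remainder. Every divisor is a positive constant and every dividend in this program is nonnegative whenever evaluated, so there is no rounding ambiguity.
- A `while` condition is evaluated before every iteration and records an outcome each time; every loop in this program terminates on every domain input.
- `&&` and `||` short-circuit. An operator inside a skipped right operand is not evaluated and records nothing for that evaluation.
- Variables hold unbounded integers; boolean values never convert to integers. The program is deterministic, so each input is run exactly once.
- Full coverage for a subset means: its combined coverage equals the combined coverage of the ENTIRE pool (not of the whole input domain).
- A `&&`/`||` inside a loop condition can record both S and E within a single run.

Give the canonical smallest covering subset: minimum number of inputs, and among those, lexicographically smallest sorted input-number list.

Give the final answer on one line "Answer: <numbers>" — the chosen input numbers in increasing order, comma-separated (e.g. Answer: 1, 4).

input #1, c=10, y=9: events B1->T, B4->E, B3->T, B4->E, B3->T, B4->E, B3->T, B4->E, B3->T, B4->E, B3->T, B4->S, B3->F, B5->T, ...; outcomes B1=T, B3=T, B3=F, B4=S, B4=E, B5=T, B7=T, B7=F, B8=F
input #2, c=8, y=11: events B1->F, B2->T, B4->E, B3->T, B4->E, B3->T, B4->E, B3->T, B4->E, B3->T, B4->E, B3->T, B4->S, B3->F, ...; outcomes B1=F, B2=T, B3=T, B3=F, B4=S, B4=E, B5=T, B7=T, B7=F, B8=F
input #3, c=3, y=9: events B1->T, B4->E, B3->T, B4->E, B3->T, B4->E, B3->T, B4->E, B3->T, B4->S, B3->F, B5->T, B7->F, B8->T; outcomes B1=T, B3=T, B3=F, B4=S, B4=E, B5=T, B7=F, B8=T
input #4, c=8, y=12: events B1->F, B2->T, B4->E, B3->T, B4->E, B3->T, B4->E, B3->T, B4->E, B3->T, B4->E, B3->T, B4->S, B3->F, ...; outcomes B1=F, B2=T, B3=T, B3=F, B4=S, B4=E, B5=T, B7=T, B7=F, B8=F
input #5, c=12, y=5: events B1->F, B2->T, B4->E, B3->T, B4->E, B3->T, B4->E, B3->T, B4->E, B3->T, B4->E, B3->T, B4->S, B3->F, ...; outcomes B1=F, B2=T, B3=T, B3=F, B4=S, B4=E, B5=T, B7=T, B7=F, B8=F
input #6, c=12, y=8: events B1->T, B4->E, B3->T, B4->E, B3->T, B4->E, B3->T, B4->E, B3->T, B4->E, B3->T, B4->E, B3->T, B4->S, ...; outcomes B1=T, B3=T, B3=F, B4=S, B4=E, B5=T, B7=T, B7=F, B8=F
input #7, c=11, y=6: events B1->F, B2->T, B4->E, B3->T, B4->E, B3->T, B4->E, B3->T, B4->E, B3->T, B4->E, B3->T, B4->S, B3->F, ...; outcomes B1=F, B2=T, B3=T, B3=F, B4=S, B4=E, B5=T, B7=T, B7=F, B8=F
input #8, c=8, y=6: events B1->F, B2->T, B4->E, B3->T, B4->E, B3->T, B4->E, B3->T, B4->E, B3->T, B4->E, B3->T, B4->S, B3->F, ...; outcomes B1=F, B2=T, B3=T, B3=F, B4=S, B4=E, B5=T, B7=T, B7=F, B8=F
input #9, c=3, y=10: events B1->T, B4->E, B3->T, B4->E, B3->T, B4->E, B3->T, B4->E, B3->T, B4->S, B3->F, B5->T, B7->F, B8->T; outcomes B1=T, B3=T, B3=F, B4=S, B4=E, B5=T, B7=F, B8=T
input #10, c=5, y=12: events B1->F, B2->T, B4->E, B3->T, B4->E, B3->T, B4->E, B3->T, B4->E, B3->T, B4->E, B3->T, B4->S, B3->F, ...; outcomes B1=F, B2=T, B3=T, B3=F, B4=S, B4=E, B5=T, B7=F, B8=F
together the pool reaches 12 outcomes: B1=T, B1=F, B2=T, B3=T, B3=F, B4=S, B4=E, B5=T, B7=T, B7=F, B8=T, B8=F
size 1 is not enough: best union over all size-1 subsets is 10/12
size 2: inputs {2, 3} cover all 12 outcomes, and no lexicographically smaller subset of this size does

Answer: 2, 3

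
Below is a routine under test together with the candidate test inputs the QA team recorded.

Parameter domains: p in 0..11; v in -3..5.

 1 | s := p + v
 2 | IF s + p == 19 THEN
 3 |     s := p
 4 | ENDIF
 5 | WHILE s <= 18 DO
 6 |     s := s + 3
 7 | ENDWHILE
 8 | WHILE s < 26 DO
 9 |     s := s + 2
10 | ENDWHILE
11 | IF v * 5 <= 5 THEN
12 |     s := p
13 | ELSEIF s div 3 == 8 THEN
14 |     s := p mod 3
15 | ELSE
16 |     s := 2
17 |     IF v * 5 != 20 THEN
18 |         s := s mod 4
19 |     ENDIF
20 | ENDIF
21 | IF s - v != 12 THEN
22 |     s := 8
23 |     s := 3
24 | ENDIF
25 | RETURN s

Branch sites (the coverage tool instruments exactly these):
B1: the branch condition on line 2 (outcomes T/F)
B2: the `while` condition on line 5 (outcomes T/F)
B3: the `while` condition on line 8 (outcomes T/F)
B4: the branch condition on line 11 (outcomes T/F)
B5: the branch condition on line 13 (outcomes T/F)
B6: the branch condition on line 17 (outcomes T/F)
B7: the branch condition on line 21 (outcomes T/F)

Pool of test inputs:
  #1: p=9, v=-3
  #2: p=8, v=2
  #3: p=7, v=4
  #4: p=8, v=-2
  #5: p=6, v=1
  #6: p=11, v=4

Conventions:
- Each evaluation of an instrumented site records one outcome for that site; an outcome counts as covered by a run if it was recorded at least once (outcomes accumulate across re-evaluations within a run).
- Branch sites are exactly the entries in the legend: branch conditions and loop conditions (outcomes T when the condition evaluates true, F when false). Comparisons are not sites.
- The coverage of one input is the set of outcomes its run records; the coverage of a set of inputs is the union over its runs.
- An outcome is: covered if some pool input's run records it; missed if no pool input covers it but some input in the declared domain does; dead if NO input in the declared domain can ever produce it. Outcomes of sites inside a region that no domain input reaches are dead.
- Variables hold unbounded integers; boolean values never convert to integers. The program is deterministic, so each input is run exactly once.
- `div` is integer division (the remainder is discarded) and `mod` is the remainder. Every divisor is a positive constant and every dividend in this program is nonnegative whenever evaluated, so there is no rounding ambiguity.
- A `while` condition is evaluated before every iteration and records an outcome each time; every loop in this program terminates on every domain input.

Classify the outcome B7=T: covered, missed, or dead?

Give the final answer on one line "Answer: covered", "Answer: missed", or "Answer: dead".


B7=T is recorded by pool input(s) 2, 3, 4, 5, 6 -> covered
Answer: covered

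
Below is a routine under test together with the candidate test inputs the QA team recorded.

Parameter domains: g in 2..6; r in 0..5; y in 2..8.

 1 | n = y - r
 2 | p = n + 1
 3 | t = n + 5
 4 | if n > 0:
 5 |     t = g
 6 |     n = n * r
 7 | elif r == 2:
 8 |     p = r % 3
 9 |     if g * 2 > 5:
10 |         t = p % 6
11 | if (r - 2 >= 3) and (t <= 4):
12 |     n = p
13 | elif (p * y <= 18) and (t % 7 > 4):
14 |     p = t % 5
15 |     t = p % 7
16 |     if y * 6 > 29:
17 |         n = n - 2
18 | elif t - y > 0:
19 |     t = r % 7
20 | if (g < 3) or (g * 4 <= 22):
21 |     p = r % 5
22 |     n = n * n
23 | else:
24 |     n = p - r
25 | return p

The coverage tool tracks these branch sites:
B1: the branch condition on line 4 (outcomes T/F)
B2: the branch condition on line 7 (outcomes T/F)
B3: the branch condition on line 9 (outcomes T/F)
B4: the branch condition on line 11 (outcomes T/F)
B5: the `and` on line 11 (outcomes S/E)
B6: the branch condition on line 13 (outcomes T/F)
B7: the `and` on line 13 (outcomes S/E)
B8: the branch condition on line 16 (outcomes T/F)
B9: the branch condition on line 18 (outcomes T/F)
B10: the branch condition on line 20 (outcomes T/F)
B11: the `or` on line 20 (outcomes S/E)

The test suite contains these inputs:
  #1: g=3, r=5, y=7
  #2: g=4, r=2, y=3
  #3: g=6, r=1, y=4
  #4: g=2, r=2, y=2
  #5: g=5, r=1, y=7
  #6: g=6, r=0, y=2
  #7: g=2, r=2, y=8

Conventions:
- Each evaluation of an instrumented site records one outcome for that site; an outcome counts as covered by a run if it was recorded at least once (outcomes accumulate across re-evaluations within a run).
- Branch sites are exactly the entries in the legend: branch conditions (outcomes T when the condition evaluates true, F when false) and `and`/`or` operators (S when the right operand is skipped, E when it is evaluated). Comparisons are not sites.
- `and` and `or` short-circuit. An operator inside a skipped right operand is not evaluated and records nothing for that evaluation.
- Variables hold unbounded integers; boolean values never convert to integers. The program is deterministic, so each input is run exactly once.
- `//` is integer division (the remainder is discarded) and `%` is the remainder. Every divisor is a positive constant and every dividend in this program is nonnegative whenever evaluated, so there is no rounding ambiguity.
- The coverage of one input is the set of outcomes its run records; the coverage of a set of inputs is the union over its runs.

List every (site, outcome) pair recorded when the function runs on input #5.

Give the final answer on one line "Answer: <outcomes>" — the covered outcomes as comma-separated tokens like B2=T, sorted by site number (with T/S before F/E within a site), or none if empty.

Tracing the run of input #5 (g=5, r=1, y=7):
  B1->T, B5->S, B4->F, B7->S, B6->F, B9->F, B11->E, B10->T
distinct outcomes covered: B1=T, B4=F, B5=S, B6=F, B7=S, B9=F, B10=T, B11=E

Answer: B1=T, B4=F, B5=S, B6=F, B7=S, B9=F, B10=T, B11=E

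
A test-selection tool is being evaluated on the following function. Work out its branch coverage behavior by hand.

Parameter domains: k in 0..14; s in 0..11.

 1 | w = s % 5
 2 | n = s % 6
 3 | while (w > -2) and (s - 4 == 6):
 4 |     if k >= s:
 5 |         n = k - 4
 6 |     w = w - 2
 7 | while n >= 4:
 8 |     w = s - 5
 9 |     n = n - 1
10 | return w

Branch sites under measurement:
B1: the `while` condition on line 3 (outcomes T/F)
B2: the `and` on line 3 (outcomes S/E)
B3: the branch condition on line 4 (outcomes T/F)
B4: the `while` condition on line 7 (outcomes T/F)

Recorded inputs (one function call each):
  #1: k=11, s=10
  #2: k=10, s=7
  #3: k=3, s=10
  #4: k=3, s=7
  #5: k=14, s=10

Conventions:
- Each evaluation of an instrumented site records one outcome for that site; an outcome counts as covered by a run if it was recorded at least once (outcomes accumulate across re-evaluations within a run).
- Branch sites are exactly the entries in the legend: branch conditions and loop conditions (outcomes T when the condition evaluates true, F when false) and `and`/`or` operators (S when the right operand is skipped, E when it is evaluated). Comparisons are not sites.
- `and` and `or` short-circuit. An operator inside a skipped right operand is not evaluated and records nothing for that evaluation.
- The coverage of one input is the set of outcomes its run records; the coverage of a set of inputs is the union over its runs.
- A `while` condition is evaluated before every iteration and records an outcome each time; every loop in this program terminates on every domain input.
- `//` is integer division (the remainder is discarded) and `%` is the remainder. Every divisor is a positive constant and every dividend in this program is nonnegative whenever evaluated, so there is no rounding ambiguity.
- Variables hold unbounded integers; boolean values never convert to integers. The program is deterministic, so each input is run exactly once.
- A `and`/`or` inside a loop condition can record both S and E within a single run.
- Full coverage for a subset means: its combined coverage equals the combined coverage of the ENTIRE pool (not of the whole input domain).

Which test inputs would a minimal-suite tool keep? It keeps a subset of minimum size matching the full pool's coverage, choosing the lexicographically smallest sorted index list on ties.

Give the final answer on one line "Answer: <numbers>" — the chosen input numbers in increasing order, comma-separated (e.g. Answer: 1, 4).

input #1 (k=11, s=10): events B2->E, B1->T, B3->T, B2->S, B1->F, B4->T, B4->T, B4->T, B4->T, B4->F; covers B1=T, B1=F, B2=S, B2=E, B3=T, B4=T, B4=F
input #2 (k=10, s=7): events B2->E, B1->F, B4->F; covers B1=F, B2=E, B4=F
input #3 (k=3, s=10): events B2->E, B1->T, B3->F, B2->S, B1->F, B4->T, B4->F; covers B1=T, B1=F, B2=S, B2=E, B3=F, B4=T, B4=F
input #4 (k=3, s=7): events B2->E, B1->F, B4->F; covers B1=F, B2=E, B4=F
input #5 (k=14, s=10): events B2->E, B1->T, B3->T, B2->S, B1->F, B4->T, B4->T, B4->T, B4->T, B4->T, B4->T, B4->T, B4->F; covers B1=T, B1=F, B2=S, B2=E, B3=T, B4=T, B4=F
union over all inputs: B1=T, B1=F, B2=S, B2=E, B3=T, B3=F, B4=T, B4=F (8 outcomes)
checked all size-1 subsets: none covers 8 outcomes (max 7/8)
size 2: inputs {1, 3} cover all 8 outcomes, and no lexicographically smaller subset of this size does

Answer: 1, 3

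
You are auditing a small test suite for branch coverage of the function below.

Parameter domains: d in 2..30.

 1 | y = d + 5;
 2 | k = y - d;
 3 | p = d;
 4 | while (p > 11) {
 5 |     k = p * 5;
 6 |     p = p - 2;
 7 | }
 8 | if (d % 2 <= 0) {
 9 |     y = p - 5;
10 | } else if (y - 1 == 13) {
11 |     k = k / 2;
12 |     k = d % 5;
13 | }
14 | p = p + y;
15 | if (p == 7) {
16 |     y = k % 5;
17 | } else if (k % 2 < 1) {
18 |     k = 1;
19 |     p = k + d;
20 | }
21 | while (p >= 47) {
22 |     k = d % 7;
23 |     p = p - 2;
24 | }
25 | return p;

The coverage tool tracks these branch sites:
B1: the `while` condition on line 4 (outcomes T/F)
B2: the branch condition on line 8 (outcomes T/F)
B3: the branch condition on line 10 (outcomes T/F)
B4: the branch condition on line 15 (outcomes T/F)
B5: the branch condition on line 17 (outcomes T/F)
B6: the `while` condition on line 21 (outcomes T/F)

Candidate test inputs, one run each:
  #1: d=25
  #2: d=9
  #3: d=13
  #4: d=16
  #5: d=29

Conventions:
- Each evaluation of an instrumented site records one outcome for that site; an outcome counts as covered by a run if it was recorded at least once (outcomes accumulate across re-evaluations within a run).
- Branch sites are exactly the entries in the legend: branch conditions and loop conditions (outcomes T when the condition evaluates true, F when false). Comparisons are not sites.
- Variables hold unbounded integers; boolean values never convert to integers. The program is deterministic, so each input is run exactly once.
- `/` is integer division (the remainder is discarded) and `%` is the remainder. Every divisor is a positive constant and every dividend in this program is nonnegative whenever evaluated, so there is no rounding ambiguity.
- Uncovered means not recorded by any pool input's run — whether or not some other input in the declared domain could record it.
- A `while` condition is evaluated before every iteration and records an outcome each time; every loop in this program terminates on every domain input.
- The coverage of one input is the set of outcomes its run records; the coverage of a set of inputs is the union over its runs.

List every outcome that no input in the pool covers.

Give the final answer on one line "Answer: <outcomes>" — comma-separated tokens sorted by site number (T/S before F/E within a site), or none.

#1 (d=25) -> B1->T, B1->T, B1->T, B1->T, B1->T, B1->T, B1->T, B1->F, B2->F, B3->F, B4->F, B5->F, B6->F; covered: B1=T, B1=F, B2=F, B3=F, B4=F, B5=F, B6=F
#2 (d=9) -> B1->F, B2->F, B3->T, B4->F, B5->T, B6->F; covered: B1=F, B2=F, B3=T, B4=F, B5=T, B6=F
#3 (d=13) -> B1->T, B1->F, B2->F, B3->F, B4->F, B5->F, B6->F; covered: B1=T, B1=F, B2=F, B3=F, B4=F, B5=F, B6=F
#4 (d=16) -> B1->T, B1->T, B1->T, B1->F, B2->T, B4->F, B5->T, B6->F; covered: B1=T, B1=F, B2=T, B4=F, B5=T, B6=F
#5 (d=29) -> B1->T, B1->T, B1->T, B1->T, B1->T, B1->T, B1->T, B1->T, B1->T, B1->F, B2->F, B3->F, B4->F, B5->F, ...; covered: B1=T, B1=F, B2=F, B3=F, B4=F, B5=F, B6=F
union over the pool: B1=T, B1=F, B2=T, B2=F, B3=T, B3=F, B4=F, B5=T, B5=F, B6=F
uncovered (2 of 12): B4=T, B6=T

Answer: B4=T, B6=T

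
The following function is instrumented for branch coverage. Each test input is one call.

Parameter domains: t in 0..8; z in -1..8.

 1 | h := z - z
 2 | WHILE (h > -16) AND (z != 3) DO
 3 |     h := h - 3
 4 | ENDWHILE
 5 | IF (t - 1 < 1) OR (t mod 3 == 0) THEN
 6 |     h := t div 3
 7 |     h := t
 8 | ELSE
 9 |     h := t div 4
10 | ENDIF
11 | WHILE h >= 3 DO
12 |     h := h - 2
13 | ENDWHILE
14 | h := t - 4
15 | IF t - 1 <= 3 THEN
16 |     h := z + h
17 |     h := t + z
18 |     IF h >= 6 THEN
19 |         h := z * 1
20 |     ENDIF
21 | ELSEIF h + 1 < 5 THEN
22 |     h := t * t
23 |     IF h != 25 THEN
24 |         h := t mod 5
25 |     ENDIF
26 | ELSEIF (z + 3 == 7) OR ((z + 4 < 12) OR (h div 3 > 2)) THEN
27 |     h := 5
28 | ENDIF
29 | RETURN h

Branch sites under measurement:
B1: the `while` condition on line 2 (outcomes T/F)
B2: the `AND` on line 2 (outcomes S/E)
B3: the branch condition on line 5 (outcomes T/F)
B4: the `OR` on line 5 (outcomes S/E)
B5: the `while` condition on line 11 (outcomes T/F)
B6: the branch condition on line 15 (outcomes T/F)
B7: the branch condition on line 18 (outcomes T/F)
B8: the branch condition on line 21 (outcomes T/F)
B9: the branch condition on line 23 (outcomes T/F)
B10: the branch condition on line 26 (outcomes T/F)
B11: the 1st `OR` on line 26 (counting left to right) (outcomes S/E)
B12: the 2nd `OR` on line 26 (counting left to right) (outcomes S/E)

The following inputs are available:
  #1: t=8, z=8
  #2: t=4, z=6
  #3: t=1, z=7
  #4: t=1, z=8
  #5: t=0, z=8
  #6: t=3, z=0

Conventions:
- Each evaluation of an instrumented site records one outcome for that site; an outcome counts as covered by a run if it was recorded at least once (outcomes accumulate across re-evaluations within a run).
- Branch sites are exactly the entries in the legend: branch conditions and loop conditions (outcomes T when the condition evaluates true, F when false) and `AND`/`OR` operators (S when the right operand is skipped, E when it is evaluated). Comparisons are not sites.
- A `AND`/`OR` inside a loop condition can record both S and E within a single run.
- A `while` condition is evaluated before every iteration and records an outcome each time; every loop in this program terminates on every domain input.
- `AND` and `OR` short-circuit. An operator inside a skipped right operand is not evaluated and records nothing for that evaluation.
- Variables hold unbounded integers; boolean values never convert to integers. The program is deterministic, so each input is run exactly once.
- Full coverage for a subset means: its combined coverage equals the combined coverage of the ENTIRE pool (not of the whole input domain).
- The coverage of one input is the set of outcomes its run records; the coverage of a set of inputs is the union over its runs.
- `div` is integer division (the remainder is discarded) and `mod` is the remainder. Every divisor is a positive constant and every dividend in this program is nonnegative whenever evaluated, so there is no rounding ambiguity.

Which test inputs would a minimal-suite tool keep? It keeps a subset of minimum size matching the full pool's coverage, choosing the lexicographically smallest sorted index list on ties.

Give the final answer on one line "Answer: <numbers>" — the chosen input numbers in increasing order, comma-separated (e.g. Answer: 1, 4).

#1 (t=8, z=8) -> covered: B1=T, B1=F, B2=S, B2=E, B3=F, B4=E, B5=F, B6=F, B8=F, B10=F, B11=E, B12=E
#2 (t=4, z=6) -> covered: B1=T, B1=F, B2=S, B2=E, B3=F, B4=E, B5=F, B6=T, B7=T
#3 (t=1, z=7) -> covered: B1=T, B1=F, B2=S, B2=E, B3=T, B4=S, B5=F, B6=T, B7=T
#4 (t=1, z=8) -> covered: B1=T, B1=F, B2=S, B2=E, B3=T, B4=S, B5=F, B6=T, B7=T
#5 (t=0, z=8) -> covered: B1=T, B1=F, B2=S, B2=E, B3=T, B4=S, B5=F, B6=T, B7=T
#6 (t=3, z=0) -> covered: B1=T, B1=F, B2=S, B2=E, B3=T, B4=E, B5=T, B5=F, B6=T, B7=F
together the pool reaches 18 outcomes: B1=T, B1=F, B2=S, B2=E, B3=T, B3=F, B4=S, B4=E, B5=T, B5=F, B6=T, B6=F, B7=T, B7=F, B8=F, B10=F, B11=E, B12=E
checked all size-1 subsets: none covers 18 outcomes (max 12/18)
checked all size-2 subsets: none covers 18 outcomes (max 16/18)
size 3: inputs {1, 3, 6} cover all 18 outcomes, and no lexicographically smaller subset of this size does

Answer: 1, 3, 6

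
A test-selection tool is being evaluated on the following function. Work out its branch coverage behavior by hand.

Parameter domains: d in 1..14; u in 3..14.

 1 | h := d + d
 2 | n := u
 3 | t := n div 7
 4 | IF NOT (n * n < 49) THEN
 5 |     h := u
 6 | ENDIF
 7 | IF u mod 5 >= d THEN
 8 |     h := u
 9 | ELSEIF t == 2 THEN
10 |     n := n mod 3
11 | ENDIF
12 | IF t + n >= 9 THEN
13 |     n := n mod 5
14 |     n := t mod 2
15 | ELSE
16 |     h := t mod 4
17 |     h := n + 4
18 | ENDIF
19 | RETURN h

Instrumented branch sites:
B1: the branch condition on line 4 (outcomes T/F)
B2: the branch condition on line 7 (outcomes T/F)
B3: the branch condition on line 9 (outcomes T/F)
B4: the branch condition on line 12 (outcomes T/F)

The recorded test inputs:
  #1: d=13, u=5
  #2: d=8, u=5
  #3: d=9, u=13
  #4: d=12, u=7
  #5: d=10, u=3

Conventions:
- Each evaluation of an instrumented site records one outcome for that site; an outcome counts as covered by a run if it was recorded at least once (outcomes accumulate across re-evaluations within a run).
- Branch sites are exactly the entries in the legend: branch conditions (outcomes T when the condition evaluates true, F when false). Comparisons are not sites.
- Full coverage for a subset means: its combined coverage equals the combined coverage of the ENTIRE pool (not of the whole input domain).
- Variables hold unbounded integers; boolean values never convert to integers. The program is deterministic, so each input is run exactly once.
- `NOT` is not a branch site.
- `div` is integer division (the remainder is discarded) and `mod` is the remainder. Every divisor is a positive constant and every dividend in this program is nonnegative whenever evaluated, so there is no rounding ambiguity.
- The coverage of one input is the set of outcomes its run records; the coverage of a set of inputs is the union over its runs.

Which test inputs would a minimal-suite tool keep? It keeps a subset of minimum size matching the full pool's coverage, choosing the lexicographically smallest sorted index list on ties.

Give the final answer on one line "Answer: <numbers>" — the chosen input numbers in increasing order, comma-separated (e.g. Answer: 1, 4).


#1 (d=13, u=5) -> covered: B1=F, B2=F, B3=F, B4=F
#2 (d=8, u=5) -> covered: B1=F, B2=F, B3=F, B4=F
#3 (d=9, u=13) -> covered: B1=T, B2=F, B3=F, B4=T
#4 (d=12, u=7) -> covered: B1=T, B2=F, B3=F, B4=F
#5 (d=10, u=3) -> covered: B1=F, B2=F, B3=F, B4=F
together the pool reaches 6 outcomes: B1=T, B1=F, B2=F, B3=F, B4=T, B4=F
every size-1 subset falls short of the 6 outcomes (best: 4/6)
size 2: inputs {1, 3} cover all 6 outcomes, and no lexicographically smaller subset of this size does
Answer: 1, 3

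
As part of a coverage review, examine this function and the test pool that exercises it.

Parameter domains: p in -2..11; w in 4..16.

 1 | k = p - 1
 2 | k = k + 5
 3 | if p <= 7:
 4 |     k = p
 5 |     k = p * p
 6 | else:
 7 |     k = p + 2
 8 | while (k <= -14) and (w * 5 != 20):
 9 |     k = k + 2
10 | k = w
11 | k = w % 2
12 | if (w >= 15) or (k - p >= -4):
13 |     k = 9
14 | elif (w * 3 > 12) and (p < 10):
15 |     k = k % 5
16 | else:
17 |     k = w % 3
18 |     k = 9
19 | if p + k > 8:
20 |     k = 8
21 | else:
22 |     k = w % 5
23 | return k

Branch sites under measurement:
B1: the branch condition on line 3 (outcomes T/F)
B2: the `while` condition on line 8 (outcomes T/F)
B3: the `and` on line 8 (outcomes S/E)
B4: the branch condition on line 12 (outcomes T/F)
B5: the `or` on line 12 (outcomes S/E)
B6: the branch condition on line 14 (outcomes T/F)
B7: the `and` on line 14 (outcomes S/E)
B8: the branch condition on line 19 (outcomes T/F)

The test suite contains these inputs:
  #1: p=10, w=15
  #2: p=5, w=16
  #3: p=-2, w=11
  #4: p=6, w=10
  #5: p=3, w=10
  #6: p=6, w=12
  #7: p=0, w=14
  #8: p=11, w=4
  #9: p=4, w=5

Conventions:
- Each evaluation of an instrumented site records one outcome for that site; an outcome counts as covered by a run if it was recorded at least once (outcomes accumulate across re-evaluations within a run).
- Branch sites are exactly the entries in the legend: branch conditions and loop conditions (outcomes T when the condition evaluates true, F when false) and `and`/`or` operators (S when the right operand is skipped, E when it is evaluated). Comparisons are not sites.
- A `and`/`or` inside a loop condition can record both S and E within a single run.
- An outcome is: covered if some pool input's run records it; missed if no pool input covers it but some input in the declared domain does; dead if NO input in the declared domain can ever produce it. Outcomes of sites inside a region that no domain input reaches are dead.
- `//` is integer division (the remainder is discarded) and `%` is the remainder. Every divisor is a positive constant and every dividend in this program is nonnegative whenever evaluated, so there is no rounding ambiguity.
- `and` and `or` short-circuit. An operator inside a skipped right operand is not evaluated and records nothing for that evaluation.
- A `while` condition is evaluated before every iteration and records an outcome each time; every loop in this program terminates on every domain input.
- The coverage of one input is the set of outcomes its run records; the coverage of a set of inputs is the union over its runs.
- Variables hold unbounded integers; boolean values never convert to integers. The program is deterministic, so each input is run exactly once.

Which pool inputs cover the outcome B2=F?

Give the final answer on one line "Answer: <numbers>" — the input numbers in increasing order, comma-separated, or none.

input #1 (p=10, w=15): hits B2=F
input #2 (p=5, w=16): hits B2=F
input #3 (p=-2, w=11): hits B2=F
input #4 (p=6, w=10): hits B2=F
input #5 (p=3, w=10): hits B2=F
input #6 (p=6, w=12): hits B2=F
input #7 (p=0, w=14): hits B2=F
input #8 (p=11, w=4): hits B2=F
input #9 (p=4, w=5): hits B2=F

Answer: 1, 2, 3, 4, 5, 6, 7, 8, 9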